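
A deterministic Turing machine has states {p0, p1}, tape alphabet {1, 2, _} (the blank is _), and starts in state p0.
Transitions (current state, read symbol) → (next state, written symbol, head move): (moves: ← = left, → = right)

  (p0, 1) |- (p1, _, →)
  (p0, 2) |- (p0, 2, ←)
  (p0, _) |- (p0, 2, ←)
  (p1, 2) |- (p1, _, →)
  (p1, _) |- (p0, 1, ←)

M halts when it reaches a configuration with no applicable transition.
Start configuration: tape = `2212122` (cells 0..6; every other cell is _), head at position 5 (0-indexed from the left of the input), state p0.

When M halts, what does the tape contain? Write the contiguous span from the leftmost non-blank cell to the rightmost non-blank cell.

22_____1

state=p0 head=5 tape=22121[2]2_   (p0,2)→(p0,2,←)
state=p0 head=4 tape=2212[1]22_   (p0,1)→(p1,_,→)
state=p1 head=5 tape=2212_[2]2_   (p1,2)→(p1,_,→)
state=p1 head=6 tape=2212__[2]_   (p1,2)→(p1,_,→)
state=p1 head=7 tape=2212___[_]   (p1,_)→(p0,1,←)
state=p0 head=6 tape=2212__[_]1   (p0,_)→(p0,2,←)
state=p0 head=5 tape=2212_[_]21   (p0,_)→(p0,2,←)
state=p0 head=4 tape=2212[_]221   (p0,_)→(p0,2,←)
state=p0 head=3 tape=221[2]2221   (p0,2)→(p0,2,←)
state=p0 head=2 tape=22[1]22221   (p0,1)→(p1,_,→)
state=p1 head=3 tape=22_[2]2221   (p1,2)→(p1,_,→)
state=p1 head=4 tape=22__[2]221   (p1,2)→(p1,_,→)
state=p1 head=5 tape=22___[2]21   (p1,2)→(p1,_,→)
state=p1 head=6 tape=22____[2]1   (p1,2)→(p1,_,→)
state=p1 head=7 tape=22_____[1]
The non-blank tape span at halt is 22_____1.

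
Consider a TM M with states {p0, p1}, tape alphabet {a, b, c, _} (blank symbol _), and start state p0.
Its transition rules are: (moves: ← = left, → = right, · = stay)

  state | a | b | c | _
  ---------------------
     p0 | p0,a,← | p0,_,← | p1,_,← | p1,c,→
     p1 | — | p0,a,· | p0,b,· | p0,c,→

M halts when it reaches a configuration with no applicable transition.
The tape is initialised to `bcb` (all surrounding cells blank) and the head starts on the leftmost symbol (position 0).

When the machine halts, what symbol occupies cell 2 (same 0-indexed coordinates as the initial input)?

state=p0 head=0 tape=___[b]cb   (p0,b)→(p0,_,←)
state=p0 head=-1 tape=__[_]_cb   (p0,_)→(p1,c,→)
state=p1 head=0 tape=__c[_]cb   (p1,_)→(p0,c,→)
state=p0 head=1 tape=__cc[c]b   (p0,c)→(p1,_,←)
state=p1 head=0 tape=__c[c]_b   (p1,c)→(p0,b,·)
state=p0 head=0 tape=__c[b]_b   (p0,b)→(p0,_,←)
state=p0 head=-1 tape=__[c]__b   (p0,c)→(p1,_,←)
state=p1 head=-2 tape=_[_]___b   (p1,_)→(p0,c,→)
state=p0 head=-1 tape=_c[_]__b   (p0,_)→(p1,c,→)
state=p1 head=0 tape=_cc[_]_b   (p1,_)→(p0,c,→)
state=p0 head=1 tape=_ccc[_]b   (p0,_)→(p1,c,→)
state=p1 head=2 tape=_cccc[b]   (p1,b)→(p0,a,·)
state=p0 head=2 tape=_cccc[a]   (p0,a)→(p0,a,←)
state=p0 head=1 tape=_ccc[c]a   (p0,c)→(p1,_,←)
state=p1 head=0 tape=_cc[c]_a   (p1,c)→(p0,b,·)
state=p0 head=0 tape=_cc[b]_a   (p0,b)→(p0,_,←)
state=p0 head=-1 tape=_c[c]__a   (p0,c)→(p1,_,←)
state=p1 head=-2 tape=_[c]___a   (p1,c)→(p0,b,·)
state=p0 head=-2 tape=_[b]___a   (p0,b)→(p0,_,←)
state=p0 head=-3 tape=[_]____a   (p0,_)→(p1,c,→)
state=p1 head=-2 tape=c[_]___a   (p1,_)→(p0,c,→)
state=p0 head=-1 tape=cc[_]__a   (p0,_)→(p1,c,→)
state=p1 head=0 tape=ccc[_]_a   (p1,_)→(p0,c,→)
state=p0 head=1 tape=cccc[_]a   (p0,_)→(p1,c,→)
state=p1 head=2 tape=ccccc[a]
Cell 2 holds a when M halts.

a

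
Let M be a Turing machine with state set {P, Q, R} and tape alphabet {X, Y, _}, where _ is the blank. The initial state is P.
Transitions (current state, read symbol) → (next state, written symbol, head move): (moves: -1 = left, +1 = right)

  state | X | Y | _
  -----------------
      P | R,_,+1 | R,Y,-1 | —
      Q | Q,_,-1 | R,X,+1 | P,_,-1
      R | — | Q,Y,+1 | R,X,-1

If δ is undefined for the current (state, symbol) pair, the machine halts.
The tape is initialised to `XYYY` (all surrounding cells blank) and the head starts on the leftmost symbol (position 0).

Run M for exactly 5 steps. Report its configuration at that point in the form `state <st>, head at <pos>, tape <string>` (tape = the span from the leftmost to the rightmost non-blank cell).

state P, head at 3, tape YXY

state=P head=0 tape=[X]YYY_   (P,X)→(R,_,+1)
state=R head=1 tape=_[Y]YY_   (R,Y)→(Q,Y,+1)
state=Q head=2 tape=_Y[Y]Y_   (Q,Y)→(R,X,+1)
state=R head=3 tape=_YX[Y]_   (R,Y)→(Q,Y,+1)
state=Q head=4 tape=_YXY[_]   (Q,_)→(P,_,-1)
state=P head=3 tape=_YX[Y]_
After 5 steps: state P, head at 3, tape YXY.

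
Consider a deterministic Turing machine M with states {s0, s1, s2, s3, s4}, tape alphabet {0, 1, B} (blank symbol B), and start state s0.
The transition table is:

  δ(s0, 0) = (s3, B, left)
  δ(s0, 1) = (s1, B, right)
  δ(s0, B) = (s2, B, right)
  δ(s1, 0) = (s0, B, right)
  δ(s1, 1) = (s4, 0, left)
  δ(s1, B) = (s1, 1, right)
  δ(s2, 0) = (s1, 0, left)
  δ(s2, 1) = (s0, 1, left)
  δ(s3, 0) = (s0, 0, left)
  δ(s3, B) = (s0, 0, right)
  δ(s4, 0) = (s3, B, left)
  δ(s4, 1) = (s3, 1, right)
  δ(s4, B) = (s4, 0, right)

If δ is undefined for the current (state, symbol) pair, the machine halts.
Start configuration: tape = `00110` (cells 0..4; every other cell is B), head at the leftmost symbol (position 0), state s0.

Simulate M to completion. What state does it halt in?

s2

s0 | B[0]0110BB   read 0 → write B, move left, go to s3
s3 | [B]B0110BB   read B → write 0, move right, go to s0
s0 | 0[B]0110BB   read B → write B, move right, go to s2
s2 | 0B[0]110BB   read 0 → write 0, move left, go to s1
s1 | 0[B]0110BB   read B → write 1, move right, go to s1
s1 | 01[0]110BB   read 0 → write B, move right, go to s0
s0 | 01B[1]10BB   read 1 → write B, move right, go to s1
s1 | 01BB[1]0BB   read 1 → write 0, move left, go to s4
s4 | 01B[B]00BB   read B → write 0, move right, go to s4
s4 | 01B0[0]0BB   read 0 → write B, move left, go to s3
s3 | 01B[0]B0BB   read 0 → write 0, move left, go to s0
s0 | 01[B]0B0BB   read B → write B, move right, go to s2
s2 | 01B[0]B0BB   read 0 → write 0, move left, go to s1
s1 | 01[B]0B0BB   read B → write 1, move right, go to s1
s1 | 011[0]B0BB   read 0 → write B, move right, go to s0
s0 | 011B[B]0BB   read B → write B, move right, go to s2
s2 | 011BB[0]BB   read 0 → write 0, move left, go to s1
s1 | 011B[B]0BB   read B → write 1, move right, go to s1
s1 | 011B1[0]BB   read 0 → write B, move right, go to s0
s0 | 011B1B[B]B   read B → write B, move right, go to s2
s2 | 011B1BB[B]
No transition is defined for (s2, B); M halts in state s2.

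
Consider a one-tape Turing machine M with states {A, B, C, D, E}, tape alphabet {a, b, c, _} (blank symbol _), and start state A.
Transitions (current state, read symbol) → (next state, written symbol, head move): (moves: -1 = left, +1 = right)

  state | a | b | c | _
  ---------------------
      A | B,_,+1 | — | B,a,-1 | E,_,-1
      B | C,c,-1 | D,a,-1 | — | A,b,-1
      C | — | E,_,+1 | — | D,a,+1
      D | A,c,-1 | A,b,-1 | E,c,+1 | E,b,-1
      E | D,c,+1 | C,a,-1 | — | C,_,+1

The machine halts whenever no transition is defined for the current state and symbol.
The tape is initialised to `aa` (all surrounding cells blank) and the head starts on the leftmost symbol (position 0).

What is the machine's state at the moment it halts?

state=A head=0 tape=_[a]a___   (A,a)→(B,_,+1)
state=B head=1 tape=__[a]___   (B,a)→(C,c,-1)
state=C head=0 tape=_[_]c___   (C,_)→(D,a,+1)
state=D head=1 tape=_a[c]___   (D,c)→(E,c,+1)
state=E head=2 tape=_ac[_]__   (E,_)→(C,_,+1)
state=C head=3 tape=_ac_[_]_   (C,_)→(D,a,+1)
state=D head=4 tape=_ac_a[_]   (D,_)→(E,b,-1)
state=E head=3 tape=_ac_[a]b   (E,a)→(D,c,+1)
state=D head=4 tape=_ac_c[b]   (D,b)→(A,b,-1)
state=A head=3 tape=_ac_[c]b   (A,c)→(B,a,-1)
state=B head=2 tape=_ac[_]ab   (B,_)→(A,b,-1)
state=A head=1 tape=_a[c]bab   (A,c)→(B,a,-1)
state=B head=0 tape=_[a]abab   (B,a)→(C,c,-1)
state=C head=-1 tape=[_]cabab   (C,_)→(D,a,+1)
state=D head=0 tape=a[c]abab   (D,c)→(E,c,+1)
state=E head=1 tape=ac[a]bab   (E,a)→(D,c,+1)
state=D head=2 tape=acc[b]ab   (D,b)→(A,b,-1)
state=A head=1 tape=ac[c]bab   (A,c)→(B,a,-1)
state=B head=0 tape=a[c]abab
No transition is defined for (B, c); M halts in state B.

B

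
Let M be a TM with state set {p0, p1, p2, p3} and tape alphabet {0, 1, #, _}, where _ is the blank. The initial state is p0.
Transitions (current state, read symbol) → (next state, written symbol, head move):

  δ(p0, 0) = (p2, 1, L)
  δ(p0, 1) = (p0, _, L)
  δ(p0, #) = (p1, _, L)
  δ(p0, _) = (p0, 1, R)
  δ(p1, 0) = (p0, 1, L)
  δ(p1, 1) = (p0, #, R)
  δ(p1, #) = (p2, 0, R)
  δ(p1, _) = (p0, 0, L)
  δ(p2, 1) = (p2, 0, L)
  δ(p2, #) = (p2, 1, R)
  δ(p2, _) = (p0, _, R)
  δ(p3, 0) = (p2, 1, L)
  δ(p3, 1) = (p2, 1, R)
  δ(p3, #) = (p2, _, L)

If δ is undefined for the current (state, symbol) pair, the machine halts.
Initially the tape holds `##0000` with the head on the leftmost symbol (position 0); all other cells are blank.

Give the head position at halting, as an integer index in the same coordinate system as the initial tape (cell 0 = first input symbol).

1

p0 | ____[#]#0000   read # → write _, move L, go to p1
p1 | ___[_]_#0000   read _ → write 0, move L, go to p0
p0 | __[_]0_#0000   read _ → write 1, move R, go to p0
p0 | __1[0]_#0000   read 0 → write 1, move L, go to p2
p2 | __[1]1_#0000   read 1 → write 0, move L, go to p2
p2 | _[_]01_#0000   read _ → write _, move R, go to p0
p0 | __[0]1_#0000   read 0 → write 1, move L, go to p2
p2 | _[_]11_#0000   read _ → write _, move R, go to p0
p0 | __[1]1_#0000   read 1 → write _, move L, go to p0
p0 | _[_]_1_#0000   read _ → write 1, move R, go to p0
p0 | _1[_]1_#0000   read _ → write 1, move R, go to p0
p0 | _11[1]_#0000   read 1 → write _, move L, go to p0
p0 | _1[1]__#0000   read 1 → write _, move L, go to p0
p0 | _[1]___#0000   read 1 → write _, move L, go to p0
p0 | [_]____#0000   read _ → write 1, move R, go to p0
p0 | 1[_]___#0000   read _ → write 1, move R, go to p0
p0 | 11[_]__#0000   read _ → write 1, move R, go to p0
p0 | 111[_]_#0000   read _ → write 1, move R, go to p0
p0 | 1111[_]#0000   read _ → write 1, move R, go to p0
p0 | 11111[#]0000   read # → write _, move L, go to p1
p1 | 1111[1]_0000   read 1 → write #, move R, go to p0
p0 | 1111#[_]0000   read _ → write 1, move R, go to p0
p0 | 1111#1[0]000   read 0 → write 1, move L, go to p2
p2 | 1111#[1]1000   read 1 → write 0, move L, go to p2
p2 | 1111[#]01000   read # → write 1, move R, go to p2
p2 | 11111[0]1000
At halt the head is at cell 1.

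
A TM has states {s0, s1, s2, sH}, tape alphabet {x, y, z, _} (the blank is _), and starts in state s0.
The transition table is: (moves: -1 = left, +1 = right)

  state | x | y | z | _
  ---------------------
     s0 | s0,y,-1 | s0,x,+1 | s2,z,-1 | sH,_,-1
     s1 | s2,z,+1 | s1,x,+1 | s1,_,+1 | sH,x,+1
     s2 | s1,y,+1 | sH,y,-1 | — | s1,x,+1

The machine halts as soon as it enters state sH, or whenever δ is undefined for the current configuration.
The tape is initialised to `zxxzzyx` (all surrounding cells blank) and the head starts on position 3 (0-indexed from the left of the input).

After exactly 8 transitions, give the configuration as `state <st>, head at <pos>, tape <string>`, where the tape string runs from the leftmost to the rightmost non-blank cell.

state sH, head at 9, tape zxy__xzxx

state=s0 head=3 tape=zxx[z]zyx___   (s0,z)→(s2,z,-1)
state=s2 head=2 tape=zx[x]zzyx___   (s2,x)→(s1,y,+1)
state=s1 head=3 tape=zxy[z]zyx___   (s1,z)→(s1,_,+1)
state=s1 head=4 tape=zxy_[z]yx___   (s1,z)→(s1,_,+1)
state=s1 head=5 tape=zxy__[y]x___   (s1,y)→(s1,x,+1)
state=s1 head=6 tape=zxy__x[x]___   (s1,x)→(s2,z,+1)
state=s2 head=7 tape=zxy__xz[_]__   (s2,_)→(s1,x,+1)
state=s1 head=8 tape=zxy__xzx[_]_   (s1,_)→(sH,x,+1)
state=sH head=9 tape=zxy__xzxx[_]
After 8 steps: state sH, head at 9, tape zxy__xzxx.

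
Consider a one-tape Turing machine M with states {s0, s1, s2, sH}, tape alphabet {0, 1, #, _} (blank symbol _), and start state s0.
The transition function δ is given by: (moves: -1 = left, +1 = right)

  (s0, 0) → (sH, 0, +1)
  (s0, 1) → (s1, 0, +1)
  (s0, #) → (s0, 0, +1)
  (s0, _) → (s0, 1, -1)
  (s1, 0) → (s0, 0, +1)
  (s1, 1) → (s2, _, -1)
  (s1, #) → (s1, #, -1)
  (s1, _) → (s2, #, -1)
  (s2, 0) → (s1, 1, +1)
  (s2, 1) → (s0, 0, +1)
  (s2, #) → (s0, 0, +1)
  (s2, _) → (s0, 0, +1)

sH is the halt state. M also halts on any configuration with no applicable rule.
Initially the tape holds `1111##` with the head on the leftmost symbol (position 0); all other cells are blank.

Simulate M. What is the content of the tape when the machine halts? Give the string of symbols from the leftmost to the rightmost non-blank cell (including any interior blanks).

s0 | [1]111##_   read 1 → write 0, move +1, go to s1
s1 | 0[1]11##_   read 1 → write _, move -1, go to s2
s2 | [0]_11##_   read 0 → write 1, move +1, go to s1
s1 | 1[_]11##_   read _ → write #, move -1, go to s2
s2 | [1]#11##_   read 1 → write 0, move +1, go to s0
s0 | 0[#]11##_   read # → write 0, move +1, go to s0
s0 | 00[1]1##_   read 1 → write 0, move +1, go to s1
s1 | 000[1]##_   read 1 → write _, move -1, go to s2
s2 | 00[0]_##_   read 0 → write 1, move +1, go to s1
s1 | 001[_]##_   read _ → write #, move -1, go to s2
s2 | 00[1]###_   read 1 → write 0, move +1, go to s0
s0 | 000[#]##_   read # → write 0, move +1, go to s0
s0 | 0000[#]#_   read # → write 0, move +1, go to s0
s0 | 00000[#]_   read # → write 0, move +1, go to s0
s0 | 000000[_]   read _ → write 1, move -1, go to s0
s0 | 00000[0]1   read 0 → write 0, move +1, go to sH
sH | 000000[1]
The non-blank tape span at halt is 0000001.

0000001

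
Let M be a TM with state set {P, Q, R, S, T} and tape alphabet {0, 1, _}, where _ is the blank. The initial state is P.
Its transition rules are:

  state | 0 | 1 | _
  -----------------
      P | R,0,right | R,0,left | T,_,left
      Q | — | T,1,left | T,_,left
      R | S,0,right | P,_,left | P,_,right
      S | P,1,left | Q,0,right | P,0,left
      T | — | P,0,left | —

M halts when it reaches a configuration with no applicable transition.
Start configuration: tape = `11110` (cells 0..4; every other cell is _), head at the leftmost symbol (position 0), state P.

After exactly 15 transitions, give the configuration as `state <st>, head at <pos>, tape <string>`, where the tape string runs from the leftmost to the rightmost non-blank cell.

P | _[1]1110__   read 1 → write 0, move left, go to R
R | [_]01110__   read _ → write _, move right, go to P
P | _[0]1110__   read 0 → write 0, move right, go to R
R | _0[1]110__   read 1 → write _, move left, go to P
P | _[0]_110__   read 0 → write 0, move right, go to R
R | _0[_]110__   read _ → write _, move right, go to P
P | _0_[1]10__   read 1 → write 0, move left, go to R
R | _0[_]010__   read _ → write _, move right, go to P
P | _0_[0]10__   read 0 → write 0, move right, go to R
R | _0_0[1]0__   read 1 → write _, move left, go to P
P | _0_[0]_0__   read 0 → write 0, move right, go to R
R | _0_0[_]0__   read _ → write _, move right, go to P
P | _0_0_[0]__   read 0 → write 0, move right, go to R
R | _0_0_0[_]_   read _ → write _, move right, go to P
P | _0_0_0_[_]   read _ → write _, move left, go to T
T | _0_0_0[_]_
After 15 steps: state T, head at 5, tape 0_0_0.

state T, head at 5, tape 0_0_0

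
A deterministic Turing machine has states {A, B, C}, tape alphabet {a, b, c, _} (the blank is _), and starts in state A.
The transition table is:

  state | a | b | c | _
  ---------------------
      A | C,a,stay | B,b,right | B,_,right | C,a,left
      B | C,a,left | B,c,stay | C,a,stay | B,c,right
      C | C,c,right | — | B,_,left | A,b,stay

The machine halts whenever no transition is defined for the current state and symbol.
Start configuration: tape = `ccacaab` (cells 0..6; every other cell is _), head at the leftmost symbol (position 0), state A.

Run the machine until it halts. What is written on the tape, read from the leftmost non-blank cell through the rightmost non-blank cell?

ccbaab

state=A head=0 tape=[c]cacaab   (A,c)→(B,_,right)
state=B head=1 tape=_[c]acaab   (B,c)→(C,a,stay)
state=C head=1 tape=_[a]acaab   (C,a)→(C,c,right)
state=C head=2 tape=_c[a]caab   (C,a)→(C,c,right)
state=C head=3 tape=_cc[c]aab   (C,c)→(B,_,left)
state=B head=2 tape=_c[c]_aab   (B,c)→(C,a,stay)
state=C head=2 tape=_c[a]_aab   (C,a)→(C,c,right)
state=C head=3 tape=_cc[_]aab   (C,_)→(A,b,stay)
state=A head=3 tape=_cc[b]aab   (A,b)→(B,b,right)
state=B head=4 tape=_ccb[a]ab   (B,a)→(C,a,left)
state=C head=3 tape=_cc[b]aab
The non-blank tape span at halt is ccbaab.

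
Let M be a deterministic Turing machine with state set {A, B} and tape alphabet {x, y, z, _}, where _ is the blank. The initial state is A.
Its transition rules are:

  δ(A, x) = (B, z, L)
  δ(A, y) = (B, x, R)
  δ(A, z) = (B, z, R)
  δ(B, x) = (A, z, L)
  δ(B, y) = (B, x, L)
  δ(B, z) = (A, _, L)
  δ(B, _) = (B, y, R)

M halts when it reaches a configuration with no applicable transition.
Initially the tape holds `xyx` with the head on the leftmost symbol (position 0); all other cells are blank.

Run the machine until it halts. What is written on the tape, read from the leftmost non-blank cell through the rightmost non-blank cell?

state=A head=0 tape=__[x]yx   (A,x)→(B,z,L)
state=B head=-1 tape=_[_]zyx   (B,_)→(B,y,R)
state=B head=0 tape=_y[z]yx   (B,z)→(A,_,L)
state=A head=-1 tape=_[y]_yx   (A,y)→(B,x,R)
state=B head=0 tape=_x[_]yx   (B,_)→(B,y,R)
state=B head=1 tape=_xy[y]x   (B,y)→(B,x,L)
state=B head=0 tape=_x[y]xx   (B,y)→(B,x,L)
state=B head=-1 tape=_[x]xxx   (B,x)→(A,z,L)
state=A head=-2 tape=[_]zxxx
The non-blank tape span at halt is zxxx.

zxxx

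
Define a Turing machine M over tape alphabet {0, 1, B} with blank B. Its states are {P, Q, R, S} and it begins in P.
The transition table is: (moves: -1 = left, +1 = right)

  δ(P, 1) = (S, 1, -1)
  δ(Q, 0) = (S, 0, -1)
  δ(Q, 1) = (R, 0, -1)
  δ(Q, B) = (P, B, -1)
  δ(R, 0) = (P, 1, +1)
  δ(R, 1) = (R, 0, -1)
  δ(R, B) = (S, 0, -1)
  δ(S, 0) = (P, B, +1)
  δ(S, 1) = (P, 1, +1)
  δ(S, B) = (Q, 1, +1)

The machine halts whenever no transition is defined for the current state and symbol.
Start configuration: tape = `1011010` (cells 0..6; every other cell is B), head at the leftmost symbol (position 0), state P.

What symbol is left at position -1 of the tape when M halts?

state=P head=0 tape=BBB[1]011010   (P,1)→(S,1,-1)
state=S head=-1 tape=BB[B]1011010   (S,B)→(Q,1,+1)
state=Q head=0 tape=BB1[1]011010   (Q,1)→(R,0,-1)
state=R head=-1 tape=BB[1]0011010   (R,1)→(R,0,-1)
state=R head=-2 tape=B[B]00011010   (R,B)→(S,0,-1)
state=S head=-3 tape=[B]000011010   (S,B)→(Q,1,+1)
state=Q head=-2 tape=1[0]00011010   (Q,0)→(S,0,-1)
state=S head=-3 tape=[1]000011010   (S,1)→(P,1,+1)
state=P head=-2 tape=1[0]00011010
Cell -1 holds 0 when M halts.

0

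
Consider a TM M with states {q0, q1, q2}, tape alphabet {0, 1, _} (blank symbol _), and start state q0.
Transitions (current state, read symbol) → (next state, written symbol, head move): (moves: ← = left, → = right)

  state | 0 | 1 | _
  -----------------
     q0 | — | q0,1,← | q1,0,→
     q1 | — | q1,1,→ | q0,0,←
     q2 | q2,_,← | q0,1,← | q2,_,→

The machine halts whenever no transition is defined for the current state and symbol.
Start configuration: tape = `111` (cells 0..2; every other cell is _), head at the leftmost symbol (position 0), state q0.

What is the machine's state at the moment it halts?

q0

q0 | _[1]11_   read 1 → write 1, move ←, go to q0
q0 | [_]111_   read _ → write 0, move →, go to q1
q1 | 0[1]11_   read 1 → write 1, move →, go to q1
q1 | 01[1]1_   read 1 → write 1, move →, go to q1
q1 | 011[1]_   read 1 → write 1, move →, go to q1
q1 | 0111[_]   read _ → write 0, move ←, go to q0
q0 | 011[1]0   read 1 → write 1, move ←, go to q0
q0 | 01[1]10   read 1 → write 1, move ←, go to q0
q0 | 0[1]110   read 1 → write 1, move ←, go to q0
q0 | [0]1110
No transition is defined for (q0, 0); M halts in state q0.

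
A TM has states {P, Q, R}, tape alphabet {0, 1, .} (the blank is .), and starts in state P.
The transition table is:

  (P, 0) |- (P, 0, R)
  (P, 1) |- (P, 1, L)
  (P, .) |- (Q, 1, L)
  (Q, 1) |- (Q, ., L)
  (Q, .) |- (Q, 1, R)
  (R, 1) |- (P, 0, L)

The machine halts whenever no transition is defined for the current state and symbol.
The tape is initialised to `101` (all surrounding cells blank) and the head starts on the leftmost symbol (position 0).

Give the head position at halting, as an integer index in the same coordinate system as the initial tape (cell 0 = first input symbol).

1

state=P head=0 tape=....[1]01   (P,1)→(P,1,L)
state=P head=-1 tape=...[.]101   (P,.)→(Q,1,L)
state=Q head=-2 tape=..[.]1101   (Q,.)→(Q,1,R)
state=Q head=-1 tape=..1[1]101   (Q,1)→(Q,.,L)
state=Q head=-2 tape=..[1].101   (Q,1)→(Q,.,L)
state=Q head=-3 tape=.[.]..101   (Q,.)→(Q,1,R)
state=Q head=-2 tape=.1[.].101   (Q,.)→(Q,1,R)
state=Q head=-1 tape=.11[.]101   (Q,.)→(Q,1,R)
state=Q head=0 tape=.111[1]01   (Q,1)→(Q,.,L)
state=Q head=-1 tape=.11[1].01   (Q,1)→(Q,.,L)
state=Q head=-2 tape=.1[1]..01   (Q,1)→(Q,.,L)
state=Q head=-3 tape=.[1]...01   (Q,1)→(Q,.,L)
state=Q head=-4 tape=[.]....01   (Q,.)→(Q,1,R)
state=Q head=-3 tape=1[.]...01   (Q,.)→(Q,1,R)
state=Q head=-2 tape=11[.]..01   (Q,.)→(Q,1,R)
state=Q head=-1 tape=111[.].01   (Q,.)→(Q,1,R)
state=Q head=0 tape=1111[.]01   (Q,.)→(Q,1,R)
state=Q head=1 tape=11111[0]1
At halt the head is at cell 1.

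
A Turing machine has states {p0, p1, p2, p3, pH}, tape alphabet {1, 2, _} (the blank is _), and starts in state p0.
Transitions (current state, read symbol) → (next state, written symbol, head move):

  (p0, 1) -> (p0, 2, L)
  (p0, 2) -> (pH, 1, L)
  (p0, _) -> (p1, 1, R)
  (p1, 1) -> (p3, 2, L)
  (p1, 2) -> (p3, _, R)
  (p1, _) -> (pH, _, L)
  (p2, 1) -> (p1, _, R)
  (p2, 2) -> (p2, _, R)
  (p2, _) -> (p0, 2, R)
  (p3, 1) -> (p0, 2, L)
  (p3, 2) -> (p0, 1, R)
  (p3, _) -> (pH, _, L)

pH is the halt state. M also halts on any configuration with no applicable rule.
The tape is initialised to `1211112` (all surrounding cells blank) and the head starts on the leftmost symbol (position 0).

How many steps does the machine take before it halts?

25

state=p0 head=0 tape=_[1]211112   (p0,1)→(p0,2,L)
state=p0 head=-1 tape=[_]2211112   (p0,_)→(p1,1,R)
state=p1 head=0 tape=1[2]211112   (p1,2)→(p3,_,R)
state=p3 head=1 tape=1_[2]11112   (p3,2)→(p0,1,R)
state=p0 head=2 tape=1_1[1]1112   (p0,1)→(p0,2,L)
state=p0 head=1 tape=1_[1]21112   (p0,1)→(p0,2,L)
state=p0 head=0 tape=1[_]221112   (p0,_)→(p1,1,R)
state=p1 head=1 tape=11[2]21112   (p1,2)→(p3,_,R)
state=p3 head=2 tape=11_[2]1112   (p3,2)→(p0,1,R)
state=p0 head=3 tape=11_1[1]112   (p0,1)→(p0,2,L)
state=p0 head=2 tape=11_[1]2112   (p0,1)→(p0,2,L)
state=p0 head=1 tape=11[_]22112   (p0,_)→(p1,1,R)
state=p1 head=2 tape=111[2]2112   (p1,2)→(p3,_,R)
state=p3 head=3 tape=111_[2]112   (p3,2)→(p0,1,R)
state=p0 head=4 tape=111_1[1]12   (p0,1)→(p0,2,L)
state=p0 head=3 tape=111_[1]212   (p0,1)→(p0,2,L)
state=p0 head=2 tape=111[_]2212   (p0,_)→(p1,1,R)
state=p1 head=3 tape=1111[2]212   (p1,2)→(p3,_,R)
state=p3 head=4 tape=1111_[2]12   (p3,2)→(p0,1,R)
state=p0 head=5 tape=1111_1[1]2   (p0,1)→(p0,2,L)
state=p0 head=4 tape=1111_[1]22   (p0,1)→(p0,2,L)
state=p0 head=3 tape=1111[_]222   (p0,_)→(p1,1,R)
state=p1 head=4 tape=11111[2]22   (p1,2)→(p3,_,R)
state=p3 head=5 tape=11111_[2]2   (p3,2)→(p0,1,R)
state=p0 head=6 tape=11111_1[2]   (p0,2)→(pH,1,L)
state=pH head=5 tape=11111_[1]1
M halts after 25 transitions.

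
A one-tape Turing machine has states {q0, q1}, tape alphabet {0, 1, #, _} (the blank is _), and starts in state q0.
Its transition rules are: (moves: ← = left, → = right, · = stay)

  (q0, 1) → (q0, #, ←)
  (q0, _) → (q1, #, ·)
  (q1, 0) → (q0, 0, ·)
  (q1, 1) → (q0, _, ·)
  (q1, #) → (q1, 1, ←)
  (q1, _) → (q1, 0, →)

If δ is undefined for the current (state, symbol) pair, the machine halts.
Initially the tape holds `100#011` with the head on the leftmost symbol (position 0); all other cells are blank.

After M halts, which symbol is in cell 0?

#

state=q0 head=0 tape=__[1]00#011   (q0,1)→(q0,#,←)
state=q0 head=-1 tape=_[_]#00#011   (q0,_)→(q1,#,·)
state=q1 head=-1 tape=_[#]#00#011   (q1,#)→(q1,1,←)
state=q1 head=-2 tape=[_]1#00#011   (q1,_)→(q1,0,→)
state=q1 head=-1 tape=0[1]#00#011   (q1,1)→(q0,_,·)
state=q0 head=-1 tape=0[_]#00#011   (q0,_)→(q1,#,·)
state=q1 head=-1 tape=0[#]#00#011   (q1,#)→(q1,1,←)
state=q1 head=-2 tape=[0]1#00#011   (q1,0)→(q0,0,·)
state=q0 head=-2 tape=[0]1#00#011
Cell 0 holds # when M halts.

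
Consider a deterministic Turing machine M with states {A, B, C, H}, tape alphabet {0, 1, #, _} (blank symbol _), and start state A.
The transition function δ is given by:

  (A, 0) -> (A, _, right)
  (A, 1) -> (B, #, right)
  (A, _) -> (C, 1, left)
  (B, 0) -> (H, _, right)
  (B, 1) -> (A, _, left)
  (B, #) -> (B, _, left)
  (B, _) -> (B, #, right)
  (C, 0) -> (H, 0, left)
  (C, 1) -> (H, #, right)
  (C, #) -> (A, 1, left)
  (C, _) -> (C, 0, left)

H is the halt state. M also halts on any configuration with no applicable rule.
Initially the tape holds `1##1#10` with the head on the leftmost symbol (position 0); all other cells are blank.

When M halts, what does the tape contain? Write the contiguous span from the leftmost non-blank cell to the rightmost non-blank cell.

#####_#10

A | __[1]##1#10   read 1 → write #, move right, go to B
B | __#[#]#1#10   read # → write _, move left, go to B
B | __[#]_#1#10   read # → write _, move left, go to B
B | _[_]__#1#10   read _ → write #, move right, go to B
B | _#[_]_#1#10   read _ → write #, move right, go to B
B | _##[_]#1#10   read _ → write #, move right, go to B
B | _###[#]1#10   read # → write _, move left, go to B
B | _##[#]_1#10   read # → write _, move left, go to B
B | _#[#]__1#10   read # → write _, move left, go to B
B | _[#]___1#10   read # → write _, move left, go to B
B | [_]____1#10   read _ → write #, move right, go to B
B | #[_]___1#10   read _ → write #, move right, go to B
B | ##[_]__1#10   read _ → write #, move right, go to B
B | ###[_]_1#10   read _ → write #, move right, go to B
B | ####[_]1#10   read _ → write #, move right, go to B
B | #####[1]#10   read 1 → write _, move left, go to A
A | ####[#]_#10
The non-blank tape span at halt is #####_#10.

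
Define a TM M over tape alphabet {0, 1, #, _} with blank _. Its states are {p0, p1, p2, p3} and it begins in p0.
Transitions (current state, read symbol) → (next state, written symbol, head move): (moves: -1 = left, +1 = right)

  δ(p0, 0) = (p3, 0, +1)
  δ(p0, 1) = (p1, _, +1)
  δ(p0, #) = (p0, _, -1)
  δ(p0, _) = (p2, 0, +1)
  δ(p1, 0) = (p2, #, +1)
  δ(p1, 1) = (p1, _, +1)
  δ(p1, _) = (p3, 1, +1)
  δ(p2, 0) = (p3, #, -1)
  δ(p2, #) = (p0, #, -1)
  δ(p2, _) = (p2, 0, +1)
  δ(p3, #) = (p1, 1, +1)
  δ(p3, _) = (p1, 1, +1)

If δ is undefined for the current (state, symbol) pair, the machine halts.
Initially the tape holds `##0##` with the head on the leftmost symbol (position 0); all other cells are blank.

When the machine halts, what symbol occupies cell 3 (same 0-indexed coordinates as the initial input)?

state=p0 head=0 tape=_[#]#0##   (p0,#)→(p0,_,-1)
state=p0 head=-1 tape=[_]_#0##   (p0,_)→(p2,0,+1)
state=p2 head=0 tape=0[_]#0##   (p2,_)→(p2,0,+1)
state=p2 head=1 tape=00[#]0##   (p2,#)→(p0,#,-1)
state=p0 head=0 tape=0[0]#0##   (p0,0)→(p3,0,+1)
state=p3 head=1 tape=00[#]0##   (p3,#)→(p1,1,+1)
state=p1 head=2 tape=001[0]##   (p1,0)→(p2,#,+1)
state=p2 head=3 tape=001#[#]#   (p2,#)→(p0,#,-1)
state=p0 head=2 tape=001[#]##   (p0,#)→(p0,_,-1)
state=p0 head=1 tape=00[1]_##   (p0,1)→(p1,_,+1)
state=p1 head=2 tape=00_[_]##   (p1,_)→(p3,1,+1)
state=p3 head=3 tape=00_1[#]#   (p3,#)→(p1,1,+1)
state=p1 head=4 tape=00_11[#]
Cell 3 holds 1 when M halts.

1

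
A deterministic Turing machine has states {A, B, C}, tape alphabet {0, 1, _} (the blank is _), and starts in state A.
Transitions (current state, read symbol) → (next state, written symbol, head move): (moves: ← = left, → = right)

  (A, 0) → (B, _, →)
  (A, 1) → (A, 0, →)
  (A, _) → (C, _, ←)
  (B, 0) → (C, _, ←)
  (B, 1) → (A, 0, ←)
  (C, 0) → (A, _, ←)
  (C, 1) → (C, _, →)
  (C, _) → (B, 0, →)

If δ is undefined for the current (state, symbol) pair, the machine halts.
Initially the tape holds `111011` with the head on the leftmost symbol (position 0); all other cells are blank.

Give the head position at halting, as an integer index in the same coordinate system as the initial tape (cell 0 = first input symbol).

2

state=A head=0 tape=[1]11011   (A,1)→(A,0,→)
state=A head=1 tape=0[1]1011   (A,1)→(A,0,→)
state=A head=2 tape=00[1]011   (A,1)→(A,0,→)
state=A head=3 tape=000[0]11   (A,0)→(B,_,→)
state=B head=4 tape=000_[1]1   (B,1)→(A,0,←)
state=A head=3 tape=000[_]01   (A,_)→(C,_,←)
state=C head=2 tape=00[0]_01   (C,0)→(A,_,←)
state=A head=1 tape=0[0]__01   (A,0)→(B,_,→)
state=B head=2 tape=0_[_]_01
At halt the head is at cell 2.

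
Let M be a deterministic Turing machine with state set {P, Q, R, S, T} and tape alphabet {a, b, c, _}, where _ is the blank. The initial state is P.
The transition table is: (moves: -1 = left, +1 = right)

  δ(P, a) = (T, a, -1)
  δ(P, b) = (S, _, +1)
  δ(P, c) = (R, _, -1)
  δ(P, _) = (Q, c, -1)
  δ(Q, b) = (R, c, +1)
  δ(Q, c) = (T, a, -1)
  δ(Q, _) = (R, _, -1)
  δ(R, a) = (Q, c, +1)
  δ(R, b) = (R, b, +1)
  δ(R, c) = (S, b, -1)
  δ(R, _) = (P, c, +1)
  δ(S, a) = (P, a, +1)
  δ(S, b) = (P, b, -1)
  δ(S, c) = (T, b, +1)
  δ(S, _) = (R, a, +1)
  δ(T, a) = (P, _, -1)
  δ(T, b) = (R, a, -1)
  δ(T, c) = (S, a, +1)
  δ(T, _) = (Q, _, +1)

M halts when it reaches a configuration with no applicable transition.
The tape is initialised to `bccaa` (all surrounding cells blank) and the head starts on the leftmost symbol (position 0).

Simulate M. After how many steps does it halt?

16

P | _[b]ccaa   read b → write _, move +1, go to S
S | __[c]caa   read c → write b, move +1, go to T
T | __b[c]aa   read c → write a, move +1, go to S
S | __ba[a]a   read a → write a, move +1, go to P
P | __baa[a]   read a → write a, move -1, go to T
T | __ba[a]a   read a → write _, move -1, go to P
P | __b[a]_a   read a → write a, move -1, go to T
T | __[b]a_a   read b → write a, move -1, go to R
R | _[_]aa_a   read _ → write c, move +1, go to P
P | _c[a]a_a   read a → write a, move -1, go to T
T | _[c]aa_a   read c → write a, move +1, go to S
S | _a[a]a_a   read a → write a, move +1, go to P
P | _aa[a]_a   read a → write a, move -1, go to T
T | _a[a]a_a   read a → write _, move -1, go to P
P | _[a]_a_a   read a → write a, move -1, go to T
T | [_]a_a_a   read _ → write _, move +1, go to Q
Q | _[a]_a_a
M halts after 16 transitions.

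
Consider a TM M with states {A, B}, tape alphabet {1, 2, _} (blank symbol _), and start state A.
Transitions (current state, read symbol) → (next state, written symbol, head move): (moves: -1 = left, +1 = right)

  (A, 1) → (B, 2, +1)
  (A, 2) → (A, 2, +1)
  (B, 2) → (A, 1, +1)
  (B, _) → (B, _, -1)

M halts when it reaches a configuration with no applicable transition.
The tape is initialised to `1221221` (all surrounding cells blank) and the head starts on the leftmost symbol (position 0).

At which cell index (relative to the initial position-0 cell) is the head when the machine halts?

7

state=A head=0 tape=[1]221221_   (A,1)→(B,2,+1)
state=B head=1 tape=2[2]21221_   (B,2)→(A,1,+1)
state=A head=2 tape=21[2]1221_   (A,2)→(A,2,+1)
state=A head=3 tape=212[1]221_   (A,1)→(B,2,+1)
state=B head=4 tape=2122[2]21_   (B,2)→(A,1,+1)
state=A head=5 tape=21221[2]1_   (A,2)→(A,2,+1)
state=A head=6 tape=212212[1]_   (A,1)→(B,2,+1)
state=B head=7 tape=2122122[_]   (B,_)→(B,_,-1)
state=B head=6 tape=212212[2]_   (B,2)→(A,1,+1)
state=A head=7 tape=2122121[_]
At halt the head is at cell 7.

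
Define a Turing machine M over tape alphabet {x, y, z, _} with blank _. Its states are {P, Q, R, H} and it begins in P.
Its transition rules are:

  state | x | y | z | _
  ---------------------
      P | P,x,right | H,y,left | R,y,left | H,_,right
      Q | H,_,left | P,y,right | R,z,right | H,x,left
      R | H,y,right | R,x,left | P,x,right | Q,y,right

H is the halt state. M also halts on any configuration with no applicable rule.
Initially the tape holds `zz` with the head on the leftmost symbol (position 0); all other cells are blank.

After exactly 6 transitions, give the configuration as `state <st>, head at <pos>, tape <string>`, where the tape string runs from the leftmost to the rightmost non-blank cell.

state R, head at -2, tape xxy

state=P head=0 tape=__[z]z   (P,z)→(R,y,left)
state=R head=-1 tape=_[_]yz   (R,_)→(Q,y,right)
state=Q head=0 tape=_y[y]z   (Q,y)→(P,y,right)
state=P head=1 tape=_yy[z]   (P,z)→(R,y,left)
state=R head=0 tape=_y[y]y   (R,y)→(R,x,left)
state=R head=-1 tape=_[y]xy   (R,y)→(R,x,left)
state=R head=-2 tape=[_]xxy
After 6 steps: state R, head at -2, tape xxy.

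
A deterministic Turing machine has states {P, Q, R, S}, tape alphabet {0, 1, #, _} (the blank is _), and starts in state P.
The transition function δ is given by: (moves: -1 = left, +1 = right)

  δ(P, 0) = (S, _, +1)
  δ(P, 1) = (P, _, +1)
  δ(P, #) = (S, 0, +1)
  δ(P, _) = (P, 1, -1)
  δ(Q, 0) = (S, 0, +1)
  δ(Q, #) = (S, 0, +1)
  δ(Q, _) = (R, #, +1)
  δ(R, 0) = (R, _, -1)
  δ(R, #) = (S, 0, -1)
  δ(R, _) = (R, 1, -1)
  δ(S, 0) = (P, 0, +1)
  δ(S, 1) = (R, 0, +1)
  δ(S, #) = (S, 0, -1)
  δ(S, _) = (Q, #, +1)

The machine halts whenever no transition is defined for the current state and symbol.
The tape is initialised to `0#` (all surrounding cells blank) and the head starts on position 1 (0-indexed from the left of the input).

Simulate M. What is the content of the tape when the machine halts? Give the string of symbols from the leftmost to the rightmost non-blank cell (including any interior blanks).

00__01

P | 0[#]____   read # → write 0, move +1, go to S
S | 00[_]___   read _ → write #, move +1, go to Q
Q | 00#[_]__   read _ → write #, move +1, go to R
R | 00##[_]_   read _ → write 1, move -1, go to R
R | 00#[#]1_   read # → write 0, move -1, go to S
S | 00[#]01_   read # → write 0, move -1, go to S
S | 0[0]001_   read 0 → write 0, move +1, go to P
P | 00[0]01_   read 0 → write _, move +1, go to S
S | 00_[0]1_   read 0 → write 0, move +1, go to P
P | 00_0[1]_   read 1 → write _, move +1, go to P
P | 00_0_[_]   read _ → write 1, move -1, go to P
P | 00_0[_]1   read _ → write 1, move -1, go to P
P | 00_[0]11   read 0 → write _, move +1, go to S
S | 00__[1]1   read 1 → write 0, move +1, go to R
R | 00__0[1]
The non-blank tape span at halt is 00__01.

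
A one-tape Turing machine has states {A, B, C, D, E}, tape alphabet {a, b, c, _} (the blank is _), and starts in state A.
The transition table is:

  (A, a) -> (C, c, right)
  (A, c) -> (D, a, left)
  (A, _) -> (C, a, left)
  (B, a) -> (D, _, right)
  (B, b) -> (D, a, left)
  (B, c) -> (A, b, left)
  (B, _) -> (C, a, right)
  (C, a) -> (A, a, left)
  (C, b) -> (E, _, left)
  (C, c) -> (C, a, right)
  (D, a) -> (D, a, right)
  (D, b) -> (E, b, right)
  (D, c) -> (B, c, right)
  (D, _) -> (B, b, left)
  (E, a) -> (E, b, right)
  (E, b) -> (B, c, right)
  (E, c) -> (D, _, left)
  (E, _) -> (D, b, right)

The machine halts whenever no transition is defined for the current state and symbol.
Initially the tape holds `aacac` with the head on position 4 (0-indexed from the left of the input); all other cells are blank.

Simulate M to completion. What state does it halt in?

C

state=A head=4 tape=aaca[c]_____   (A,c)→(D,a,left)
state=D head=3 tape=aac[a]a_____   (D,a)→(D,a,right)
state=D head=4 tape=aaca[a]_____   (D,a)→(D,a,right)
state=D head=5 tape=aacaa[_]____   (D,_)→(B,b,left)
state=B head=4 tape=aaca[a]b____   (B,a)→(D,_,right)
state=D head=5 tape=aaca_[b]____   (D,b)→(E,b,right)
state=E head=6 tape=aaca_b[_]___   (E,_)→(D,b,right)
state=D head=7 tape=aaca_bb[_]__   (D,_)→(B,b,left)
state=B head=6 tape=aaca_b[b]b__   (B,b)→(D,a,left)
state=D head=5 tape=aaca_[b]ab__   (D,b)→(E,b,right)
state=E head=6 tape=aaca_b[a]b__   (E,a)→(E,b,right)
state=E head=7 tape=aaca_bb[b]__   (E,b)→(B,c,right)
state=B head=8 tape=aaca_bbc[_]_   (B,_)→(C,a,right)
state=C head=9 tape=aaca_bbca[_]
No transition is defined for (C, _); M halts in state C.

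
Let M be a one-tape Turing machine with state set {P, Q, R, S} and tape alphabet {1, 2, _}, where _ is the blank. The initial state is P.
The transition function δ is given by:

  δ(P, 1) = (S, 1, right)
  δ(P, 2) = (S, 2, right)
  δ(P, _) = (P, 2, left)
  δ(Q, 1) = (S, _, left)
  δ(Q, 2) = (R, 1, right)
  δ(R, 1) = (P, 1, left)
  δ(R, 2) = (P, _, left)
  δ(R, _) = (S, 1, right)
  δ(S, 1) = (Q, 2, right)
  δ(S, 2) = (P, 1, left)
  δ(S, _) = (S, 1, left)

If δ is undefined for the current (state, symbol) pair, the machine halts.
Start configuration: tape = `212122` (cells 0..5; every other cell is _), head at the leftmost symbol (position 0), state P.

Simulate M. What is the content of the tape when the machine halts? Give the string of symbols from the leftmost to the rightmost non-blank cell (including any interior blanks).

22122

state=P head=0 tape=[2]12122   (P,2)→(S,2,right)
state=S head=1 tape=2[1]2122   (S,1)→(Q,2,right)
state=Q head=2 tape=22[2]122   (Q,2)→(R,1,right)
state=R head=3 tape=221[1]22   (R,1)→(P,1,left)
state=P head=2 tape=22[1]122   (P,1)→(S,1,right)
state=S head=3 tape=221[1]22   (S,1)→(Q,2,right)
state=Q head=4 tape=2212[2]2   (Q,2)→(R,1,right)
state=R head=5 tape=22121[2]   (R,2)→(P,_,left)
state=P head=4 tape=2212[1]_   (P,1)→(S,1,right)
state=S head=5 tape=22121[_]   (S,_)→(S,1,left)
state=S head=4 tape=2212[1]1   (S,1)→(Q,2,right)
state=Q head=5 tape=22122[1]   (Q,1)→(S,_,left)
state=S head=4 tape=2212[2]_   (S,2)→(P,1,left)
state=P head=3 tape=221[2]1_   (P,2)→(S,2,right)
state=S head=4 tape=2212[1]_   (S,1)→(Q,2,right)
state=Q head=5 tape=22122[_]
The non-blank tape span at halt is 22122.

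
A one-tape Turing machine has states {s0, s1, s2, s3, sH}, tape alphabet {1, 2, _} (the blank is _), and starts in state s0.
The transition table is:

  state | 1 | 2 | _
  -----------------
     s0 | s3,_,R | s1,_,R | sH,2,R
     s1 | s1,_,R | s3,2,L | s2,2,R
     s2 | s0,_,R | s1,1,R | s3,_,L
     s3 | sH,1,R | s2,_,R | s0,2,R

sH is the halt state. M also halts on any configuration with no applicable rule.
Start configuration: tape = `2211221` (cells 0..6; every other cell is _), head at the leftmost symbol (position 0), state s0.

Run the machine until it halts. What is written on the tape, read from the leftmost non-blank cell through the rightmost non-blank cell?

2__22__22

state=s0 head=0 tape=[2]211221___   (s0,2)→(s1,_,R)
state=s1 head=1 tape=_[2]11221___   (s1,2)→(s3,2,L)
state=s3 head=0 tape=[_]211221___   (s3,_)→(s0,2,R)
state=s0 head=1 tape=2[2]11221___   (s0,2)→(s1,_,R)
state=s1 head=2 tape=2_[1]1221___   (s1,1)→(s1,_,R)
state=s1 head=3 tape=2__[1]221___   (s1,1)→(s1,_,R)
state=s1 head=4 tape=2___[2]21___   (s1,2)→(s3,2,L)
state=s3 head=3 tape=2__[_]221___   (s3,_)→(s0,2,R)
state=s0 head=4 tape=2__2[2]21___   (s0,2)→(s1,_,R)
state=s1 head=5 tape=2__2_[2]1___   (s1,2)→(s3,2,L)
state=s3 head=4 tape=2__2[_]21___   (s3,_)→(s0,2,R)
state=s0 head=5 tape=2__22[2]1___   (s0,2)→(s1,_,R)
state=s1 head=6 tape=2__22_[1]___   (s1,1)→(s1,_,R)
state=s1 head=7 tape=2__22__[_]__   (s1,_)→(s2,2,R)
state=s2 head=8 tape=2__22__2[_]_   (s2,_)→(s3,_,L)
state=s3 head=7 tape=2__22__[2]__   (s3,2)→(s2,_,R)
state=s2 head=8 tape=2__22___[_]_   (s2,_)→(s3,_,L)
state=s3 head=7 tape=2__22__[_]__   (s3,_)→(s0,2,R)
state=s0 head=8 tape=2__22__2[_]_   (s0,_)→(sH,2,R)
state=sH head=9 tape=2__22__22[_]
The non-blank tape span at halt is 2__22__22.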